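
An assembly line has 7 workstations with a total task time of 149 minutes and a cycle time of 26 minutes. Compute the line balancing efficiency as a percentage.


Formula: Efficiency = Sum of Task Times / (N_stations * CT) * 100
Total station capacity = 7 stations * 26 min = 182 min
Efficiency = 149 / 182 * 100 = 81.9%

81.9%


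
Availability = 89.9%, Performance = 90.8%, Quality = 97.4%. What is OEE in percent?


Formula: OEE = Availability * Performance * Quality / 10000
A * P = 89.9% * 90.8% / 100 = 81.63%
OEE = 81.63% * 97.4% / 100 = 79.5%

79.5%


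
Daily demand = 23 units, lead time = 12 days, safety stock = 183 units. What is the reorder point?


Formula: ROP = (Daily Demand * Lead Time) + Safety Stock
Demand during lead time = 23 * 12 = 276 units
ROP = 276 + 183 = 459 units

459 units


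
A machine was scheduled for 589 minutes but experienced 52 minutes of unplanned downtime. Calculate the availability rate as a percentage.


Formula: Availability = (Planned Time - Downtime) / Planned Time * 100
Uptime = 589 - 52 = 537 min
Availability = 537 / 589 * 100 = 91.2%

91.2%


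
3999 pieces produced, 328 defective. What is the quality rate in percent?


Formula: Quality Rate = Good Pieces / Total Pieces * 100
Good pieces = 3999 - 328 = 3671
QR = 3671 / 3999 * 100 = 91.8%

91.8%


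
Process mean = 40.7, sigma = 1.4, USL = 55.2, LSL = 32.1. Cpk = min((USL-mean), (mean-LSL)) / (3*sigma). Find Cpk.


Cpu = (55.2 - 40.7) / (3 * 1.4) = 3.45
Cpl = (40.7 - 32.1) / (3 * 1.4) = 2.05
Cpk = min(3.45, 2.05) = 2.05

2.05


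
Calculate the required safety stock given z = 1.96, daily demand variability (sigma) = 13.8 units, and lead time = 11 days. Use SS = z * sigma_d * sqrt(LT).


Formula: SS = z * sigma_d * sqrt(LT)
sqrt(LT) = sqrt(11) = 3.3166
SS = 1.96 * 13.8 * 3.3166
SS = 89.7 units

89.7 units


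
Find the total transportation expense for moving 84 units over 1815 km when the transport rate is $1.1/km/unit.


TC = dist * cost * units = 1815 * 1.1 * 84 = $167706.00

$167706.00


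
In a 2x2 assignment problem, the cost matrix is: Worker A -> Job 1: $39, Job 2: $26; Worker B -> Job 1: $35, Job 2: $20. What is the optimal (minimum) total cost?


Option 1: A->1 + B->2 = $39 + $20 = $59
Option 2: A->2 + B->1 = $26 + $35 = $61
Min cost = min($59, $61) = $59

$59


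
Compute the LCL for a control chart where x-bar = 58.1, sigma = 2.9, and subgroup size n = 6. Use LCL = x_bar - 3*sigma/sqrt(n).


LCL = 58.1 - 3 * 2.9 / sqrt(6)

54.55


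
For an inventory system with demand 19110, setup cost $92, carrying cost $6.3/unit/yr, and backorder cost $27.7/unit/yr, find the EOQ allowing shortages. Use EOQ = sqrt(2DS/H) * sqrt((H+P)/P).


Formula: EOQ* = sqrt(2DS/H) * sqrt((H+P)/P)
Base EOQ = sqrt(2*19110*92/6.3) = 747.08 units
Correction = sqrt((6.3+27.7)/27.7) = 1.1079
EOQ* = 747.08 * 1.1079 = 827.7 units

827.7 units


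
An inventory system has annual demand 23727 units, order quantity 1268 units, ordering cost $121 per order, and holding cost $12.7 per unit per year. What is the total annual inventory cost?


TC = 23727/1268 * 121 + 1268/2 * 12.7

$10315.97


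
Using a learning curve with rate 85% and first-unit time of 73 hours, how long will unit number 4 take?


Formula: T_n = T_1 * (learning_rate)^(log2(n)) where learning_rate = rate/100
Doublings = log2(4) = 2
T_n = 73 * 0.85^2
T_n = 73 * 0.7225 = 52.7 hours

52.7 hours


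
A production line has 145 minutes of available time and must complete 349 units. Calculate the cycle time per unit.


Formula: CT = Available Time / Number of Units
CT = 145 min / 349 units
CT = 0.42 min/unit

0.42 min/unit


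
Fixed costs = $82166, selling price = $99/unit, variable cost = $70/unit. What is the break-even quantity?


Formula: BEQ = Fixed Costs / (Price - Variable Cost)
Contribution margin = $99 - $70 = $29/unit
BEQ = ceil($82166 / $29/unit) = ceil(2833.31) = 2834 units

2834 units


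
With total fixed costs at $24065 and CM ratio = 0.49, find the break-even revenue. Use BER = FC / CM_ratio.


Formula: BER = Fixed Costs / Contribution Margin Ratio
BER = $24065 / 0.49
BER = $49112.24 (to the nearest cent)

$49112.24


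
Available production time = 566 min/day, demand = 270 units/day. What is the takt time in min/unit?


Formula: Takt Time = Available Production Time / Customer Demand
Takt = 566 min/day / 270 units/day
Takt = 2.1 min/unit

2.1 min/unit


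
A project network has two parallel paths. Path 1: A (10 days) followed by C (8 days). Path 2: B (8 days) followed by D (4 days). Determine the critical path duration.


Path 1 = 10 + 8 = 18 days
Path 2 = 8 + 4 = 12 days
Duration = max(18, 12) = 18 days

18 days


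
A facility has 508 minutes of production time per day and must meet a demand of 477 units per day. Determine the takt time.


Formula: Takt Time = Available Production Time / Customer Demand
Takt = 508 min/day / 477 units/day
Takt = 1.06 min/unit

1.06 min/unit


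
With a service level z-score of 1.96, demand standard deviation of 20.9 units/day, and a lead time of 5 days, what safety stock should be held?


Formula: SS = z * sigma_d * sqrt(LT)
sqrt(LT) = sqrt(5) = 2.2361
SS = 1.96 * 20.9 * 2.2361
SS = 91.6 units

91.6 units


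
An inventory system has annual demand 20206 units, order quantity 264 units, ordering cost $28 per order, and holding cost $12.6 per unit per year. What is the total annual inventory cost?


TC = 20206/264 * 28 + 264/2 * 12.6

$3806.26


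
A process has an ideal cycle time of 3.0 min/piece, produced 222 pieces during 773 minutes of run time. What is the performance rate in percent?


Formula: Performance = (Ideal CT * Total Count) / Run Time * 100
Ideal output time = 3.0 * 222 = 666.0 min
Performance = 666.0 / 773 * 100 = 86.2%

86.2%


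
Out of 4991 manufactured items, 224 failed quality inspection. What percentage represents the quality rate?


Formula: Quality Rate = Good Pieces / Total Pieces * 100
Good pieces = 4991 - 224 = 4767
QR = 4767 / 4991 * 100 = 95.5%

95.5%


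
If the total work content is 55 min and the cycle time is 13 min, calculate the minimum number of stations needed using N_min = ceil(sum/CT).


Formula: N_min = ceil(Sum of Task Times / Cycle Time)
N_min = ceil(55 min / 13 min) = ceil(4.2308)
N_min = 5 stations

5


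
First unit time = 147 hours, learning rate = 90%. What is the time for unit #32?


Formula: T_n = T_1 * (learning_rate)^(log2(n)) where learning_rate = rate/100
Doublings = log2(32) = 5
T_n = 147 * 0.9^5
T_n = 147 * 0.5905 = 86.8 hours

86.8 hours


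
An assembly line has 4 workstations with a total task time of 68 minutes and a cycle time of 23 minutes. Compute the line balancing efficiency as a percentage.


Formula: Efficiency = Sum of Task Times / (N_stations * CT) * 100
Total station capacity = 4 stations * 23 min = 92 min
Efficiency = 68 / 92 * 100 = 73.9%

73.9%


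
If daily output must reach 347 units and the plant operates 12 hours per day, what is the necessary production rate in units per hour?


Formula: Production Rate = Daily Demand / Available Hours
Rate = 347 units/day / 12 hours/day
Rate = 28.9 units/hour

28.9 units/hour


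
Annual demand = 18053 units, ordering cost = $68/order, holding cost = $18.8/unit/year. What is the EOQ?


Formula: EOQ = sqrt(2 * D * S / H)
Numerator: 2 * 18053 * 68 = 2455208
2DS/H = 2455208 / 18.8 = 130596.2
EOQ = sqrt(130596.2) = 361.4 units

361.4 units


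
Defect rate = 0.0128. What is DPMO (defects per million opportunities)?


DPMO = defect_rate * 1000000 = 0.0128 * 1000000

12800


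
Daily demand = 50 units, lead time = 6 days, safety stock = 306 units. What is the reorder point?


Formula: ROP = (Daily Demand * Lead Time) + Safety Stock
Demand during lead time = 50 * 6 = 300 units
ROP = 300 + 306 = 606 units

606 units


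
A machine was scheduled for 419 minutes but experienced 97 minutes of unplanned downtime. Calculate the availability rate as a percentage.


Formula: Availability = (Planned Time - Downtime) / Planned Time * 100
Uptime = 419 - 97 = 322 min
Availability = 322 / 419 * 100 = 76.8%

76.8%


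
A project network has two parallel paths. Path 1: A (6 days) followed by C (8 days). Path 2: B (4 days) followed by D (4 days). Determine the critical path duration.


Path 1 = 6 + 8 = 14 days
Path 2 = 4 + 4 = 8 days
Duration = max(14, 8) = 14 days

14 days


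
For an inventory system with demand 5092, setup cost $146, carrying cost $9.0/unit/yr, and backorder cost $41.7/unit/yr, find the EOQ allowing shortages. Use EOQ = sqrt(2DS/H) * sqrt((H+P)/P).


Formula: EOQ* = sqrt(2DS/H) * sqrt((H+P)/P)
Base EOQ = sqrt(2*5092*146/9.0) = 406.46 units
Correction = sqrt((9.0+41.7)/41.7) = 1.10265
EOQ* = 406.46 * 1.10265 = 448.2 units

448.2 units


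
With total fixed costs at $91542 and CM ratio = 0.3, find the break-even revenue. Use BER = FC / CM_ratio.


Formula: BER = Fixed Costs / Contribution Margin Ratio
BER = $91542 / 0.3
BER = $305140.00 (to the nearest cent)

$305140.00


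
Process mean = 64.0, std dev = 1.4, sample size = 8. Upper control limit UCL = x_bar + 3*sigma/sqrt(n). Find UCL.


UCL = 64.0 + 3 * 1.4 / sqrt(8)

65.48


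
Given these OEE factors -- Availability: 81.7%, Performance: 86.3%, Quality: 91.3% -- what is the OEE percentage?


Formula: OEE = Availability * Performance * Quality / 10000
A * P = 81.7% * 86.3% / 100 = 70.51%
OEE = 70.51% * 91.3% / 100 = 64.4%

64.4%


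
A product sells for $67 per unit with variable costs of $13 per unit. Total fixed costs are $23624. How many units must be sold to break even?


Formula: BEQ = Fixed Costs / (Price - Variable Cost)
Contribution margin = $67 - $13 = $54/unit
BEQ = ceil($23624 / $54/unit) = ceil(437.48) = 438 units

438 units


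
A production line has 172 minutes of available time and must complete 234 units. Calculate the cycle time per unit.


Formula: CT = Available Time / Number of Units
CT = 172 min / 234 units
CT = 0.74 min/unit

0.74 min/unit


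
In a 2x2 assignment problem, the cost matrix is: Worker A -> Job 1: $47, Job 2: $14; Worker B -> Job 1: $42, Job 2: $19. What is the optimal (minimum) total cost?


Option 1: A->1 + B->2 = $47 + $19 = $66
Option 2: A->2 + B->1 = $14 + $42 = $56
Min cost = min($66, $56) = $56

$56


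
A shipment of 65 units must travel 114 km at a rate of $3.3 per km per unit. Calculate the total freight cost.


TC = dist * cost * units = 114 * 3.3 * 65 = $24453.00

$24453.00


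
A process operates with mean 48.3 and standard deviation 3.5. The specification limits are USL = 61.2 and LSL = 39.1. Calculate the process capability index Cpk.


Cpu = (61.2 - 48.3) / (3 * 3.5) = 1.23
Cpl = (48.3 - 39.1) / (3 * 3.5) = 0.88
Cpk = min(1.23, 0.88) = 0.88

0.88


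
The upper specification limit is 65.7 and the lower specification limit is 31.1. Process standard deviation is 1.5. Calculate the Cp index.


Cp = (65.7 - 31.1) / (6 * 1.5)

3.84


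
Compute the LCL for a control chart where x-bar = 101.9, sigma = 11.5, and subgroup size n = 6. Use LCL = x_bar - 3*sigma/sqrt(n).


LCL = 101.9 - 3 * 11.5 / sqrt(6)

87.82


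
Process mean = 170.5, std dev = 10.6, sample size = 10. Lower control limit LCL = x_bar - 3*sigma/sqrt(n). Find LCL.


LCL = 170.5 - 3 * 10.6 / sqrt(10)

160.44


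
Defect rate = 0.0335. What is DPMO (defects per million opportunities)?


DPMO = defect_rate * 1000000 = 0.0335 * 1000000

33500


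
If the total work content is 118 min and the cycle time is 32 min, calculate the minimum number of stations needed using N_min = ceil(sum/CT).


Formula: N_min = ceil(Sum of Task Times / Cycle Time)
N_min = ceil(118 min / 32 min) = ceil(3.6875)
N_min = 4 stations

4


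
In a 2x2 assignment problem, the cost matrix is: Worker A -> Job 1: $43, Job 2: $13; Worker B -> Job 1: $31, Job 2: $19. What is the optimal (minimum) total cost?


Option 1: A->1 + B->2 = $43 + $19 = $62
Option 2: A->2 + B->1 = $13 + $31 = $44
Min cost = min($62, $44) = $44

$44


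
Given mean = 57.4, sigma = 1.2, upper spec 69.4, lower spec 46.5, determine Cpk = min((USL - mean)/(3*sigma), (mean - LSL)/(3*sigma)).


Cpu = (69.4 - 57.4) / (3 * 1.2) = 3.33
Cpl = (57.4 - 46.5) / (3 * 1.2) = 3.03
Cpk = min(3.33, 3.03) = 3.03

3.03


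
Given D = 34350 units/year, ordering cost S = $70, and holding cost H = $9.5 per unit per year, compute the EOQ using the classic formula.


Formula: EOQ = sqrt(2 * D * S / H)
Numerator: 2 * 34350 * 70 = 4809000
2DS/H = 4809000 / 9.5 = 506210.5
EOQ = sqrt(506210.5) = 711.5 units

711.5 units


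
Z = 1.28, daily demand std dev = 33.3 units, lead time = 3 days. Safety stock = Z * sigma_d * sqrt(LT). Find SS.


Formula: SS = z * sigma_d * sqrt(LT)
sqrt(LT) = sqrt(3) = 1.7321
SS = 1.28 * 33.3 * 1.7321
SS = 73.8 units

73.8 units


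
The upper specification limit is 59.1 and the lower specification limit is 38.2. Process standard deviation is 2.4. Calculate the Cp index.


Cp = (59.1 - 38.2) / (6 * 2.4)

1.45


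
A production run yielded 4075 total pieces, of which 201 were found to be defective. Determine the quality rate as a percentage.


Formula: Quality Rate = Good Pieces / Total Pieces * 100
Good pieces = 4075 - 201 = 3874
QR = 3874 / 4075 * 100 = 95.1%

95.1%


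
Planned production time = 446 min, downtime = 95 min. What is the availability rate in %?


Formula: Availability = (Planned Time - Downtime) / Planned Time * 100
Uptime = 446 - 95 = 351 min
Availability = 351 / 446 * 100 = 78.7%

78.7%


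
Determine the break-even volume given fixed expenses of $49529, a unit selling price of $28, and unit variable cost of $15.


Formula: BEQ = Fixed Costs / (Price - Variable Cost)
Contribution margin = $28 - $15 = $13/unit
BEQ = ceil($49529 / $13/unit) = ceil(3809.92) = 3810 units

3810 units


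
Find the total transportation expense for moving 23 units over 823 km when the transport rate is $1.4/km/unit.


TC = dist * cost * units = 823 * 1.4 * 23 = $26500.60

$26500.60


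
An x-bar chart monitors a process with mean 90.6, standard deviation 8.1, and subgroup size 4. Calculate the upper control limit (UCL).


UCL = 90.6 + 3 * 8.1 / sqrt(4)

102.75


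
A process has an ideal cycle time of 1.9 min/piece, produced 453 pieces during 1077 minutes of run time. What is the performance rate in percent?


Formula: Performance = (Ideal CT * Total Count) / Run Time * 100
Ideal output time = 1.9 * 453 = 860.7 min
Performance = 860.7 / 1077 * 100 = 79.9%

79.9%


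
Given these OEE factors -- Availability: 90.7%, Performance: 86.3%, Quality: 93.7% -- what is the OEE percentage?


Formula: OEE = Availability * Performance * Quality / 10000
A * P = 90.7% * 86.3% / 100 = 78.27%
OEE = 78.27% * 93.7% / 100 = 73.3%

73.3%


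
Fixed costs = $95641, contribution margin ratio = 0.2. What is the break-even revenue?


Formula: BER = Fixed Costs / Contribution Margin Ratio
BER = $95641 / 0.2
BER = $478205.00 (to the nearest cent)

$478205.00


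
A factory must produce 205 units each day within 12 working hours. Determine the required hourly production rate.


Formula: Production Rate = Daily Demand / Available Hours
Rate = 205 units/day / 12 hours/day
Rate = 17.1 units/hour

17.1 units/hour


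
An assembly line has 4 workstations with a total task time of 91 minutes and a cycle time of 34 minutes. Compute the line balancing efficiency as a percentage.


Formula: Efficiency = Sum of Task Times / (N_stations * CT) * 100
Total station capacity = 4 stations * 34 min = 136 min
Efficiency = 91 / 136 * 100 = 66.9%

66.9%


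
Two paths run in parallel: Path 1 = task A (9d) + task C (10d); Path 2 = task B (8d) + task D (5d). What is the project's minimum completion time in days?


Path 1 = 9 + 10 = 19 days
Path 2 = 8 + 5 = 13 days
Duration = max(19, 13) = 19 days

19 days


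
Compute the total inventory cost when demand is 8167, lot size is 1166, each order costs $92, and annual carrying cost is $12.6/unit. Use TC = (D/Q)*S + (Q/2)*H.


TC = 8167/1166 * 92 + 1166/2 * 12.6

$7990.19


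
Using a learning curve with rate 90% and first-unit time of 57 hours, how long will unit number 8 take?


Formula: T_n = T_1 * (learning_rate)^(log2(n)) where learning_rate = rate/100
Doublings = log2(8) = 3
T_n = 57 * 0.9^3
T_n = 57 * 0.729 = 41.6 hours

41.6 hours


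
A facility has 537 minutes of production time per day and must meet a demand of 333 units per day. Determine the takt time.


Formula: Takt Time = Available Production Time / Customer Demand
Takt = 537 min/day / 333 units/day
Takt = 1.61 min/unit

1.61 min/unit


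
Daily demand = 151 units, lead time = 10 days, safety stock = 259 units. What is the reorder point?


Formula: ROP = (Daily Demand * Lead Time) + Safety Stock
Demand during lead time = 151 * 10 = 1510 units
ROP = 1510 + 259 = 1769 units

1769 units


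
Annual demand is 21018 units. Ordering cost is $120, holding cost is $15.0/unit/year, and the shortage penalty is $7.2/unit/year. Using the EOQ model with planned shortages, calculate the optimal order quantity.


Formula: EOQ* = sqrt(2DS/H) * sqrt((H+P)/P)
Base EOQ = sqrt(2*21018*120/15.0) = 579.9 units
Correction = sqrt((15.0+7.2)/7.2) = 1.75594
EOQ* = 579.9 * 1.75594 = 1018.3 units

1018.3 units


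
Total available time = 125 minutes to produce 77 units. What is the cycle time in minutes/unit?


Formula: CT = Available Time / Number of Units
CT = 125 min / 77 units
CT = 1.62 min/unit

1.62 min/unit


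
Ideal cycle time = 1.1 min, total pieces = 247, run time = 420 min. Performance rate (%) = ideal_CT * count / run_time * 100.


Formula: Performance = (Ideal CT * Total Count) / Run Time * 100
Ideal output time = 1.1 * 247 = 271.7 min
Performance = 271.7 / 420 * 100 = 64.7%

64.7%


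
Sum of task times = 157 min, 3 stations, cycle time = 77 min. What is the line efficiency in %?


Formula: Efficiency = Sum of Task Times / (N_stations * CT) * 100
Total station capacity = 3 stations * 77 min = 231 min
Efficiency = 157 / 231 * 100 = 68.0%

68.0%


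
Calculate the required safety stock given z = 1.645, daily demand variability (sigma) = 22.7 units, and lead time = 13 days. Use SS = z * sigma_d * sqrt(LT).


Formula: SS = z * sigma_d * sqrt(LT)
sqrt(LT) = sqrt(13) = 3.6056
SS = 1.645 * 22.7 * 3.6056
SS = 134.6 units

134.6 units


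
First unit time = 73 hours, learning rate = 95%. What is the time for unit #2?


Formula: T_n = T_1 * (learning_rate)^(log2(n)) where learning_rate = rate/100
Doublings = log2(2) = 1
T_n = 73 * 0.95^1
T_n = 73 * 0.95 = 69.4 hours

69.4 hours


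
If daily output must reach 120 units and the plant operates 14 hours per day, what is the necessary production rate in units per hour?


Formula: Production Rate = Daily Demand / Available Hours
Rate = 120 units/day / 14 hours/day
Rate = 8.6 units/hour

8.6 units/hour


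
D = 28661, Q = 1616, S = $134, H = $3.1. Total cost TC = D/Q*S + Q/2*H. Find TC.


TC = 28661/1616 * 134 + 1616/2 * 3.1

$4881.39


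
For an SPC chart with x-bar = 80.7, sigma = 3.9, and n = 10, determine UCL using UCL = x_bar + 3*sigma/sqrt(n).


UCL = 80.7 + 3 * 3.9 / sqrt(10)

84.4


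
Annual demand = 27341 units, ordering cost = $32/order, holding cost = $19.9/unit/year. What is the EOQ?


Formula: EOQ = sqrt(2 * D * S / H)
Numerator: 2 * 27341 * 32 = 1749824
2DS/H = 1749824 / 19.9 = 87930.9
EOQ = sqrt(87930.9) = 296.5 units

296.5 units


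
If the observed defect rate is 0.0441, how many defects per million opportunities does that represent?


DPMO = defect_rate * 1000000 = 0.0441 * 1000000

44100


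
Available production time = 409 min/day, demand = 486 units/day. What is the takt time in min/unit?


Formula: Takt Time = Available Production Time / Customer Demand
Takt = 409 min/day / 486 units/day
Takt = 0.84 min/unit

0.84 min/unit


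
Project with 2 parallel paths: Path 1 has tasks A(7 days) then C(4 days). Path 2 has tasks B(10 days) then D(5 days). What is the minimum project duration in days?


Path 1 = 7 + 4 = 11 days
Path 2 = 10 + 5 = 15 days
Duration = max(11, 15) = 15 days

15 days


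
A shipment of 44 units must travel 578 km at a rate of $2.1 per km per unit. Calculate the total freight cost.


TC = dist * cost * units = 578 * 2.1 * 44 = $53407.20

$53407.20


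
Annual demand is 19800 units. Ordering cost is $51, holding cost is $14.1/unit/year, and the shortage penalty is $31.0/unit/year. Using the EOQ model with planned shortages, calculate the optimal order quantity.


Formula: EOQ* = sqrt(2DS/H) * sqrt((H+P)/P)
Base EOQ = sqrt(2*19800*51/14.1) = 378.46 units
Correction = sqrt((14.1+31.0)/31.0) = 1.20617
EOQ* = 378.46 * 1.20617 = 456.5 units

456.5 units


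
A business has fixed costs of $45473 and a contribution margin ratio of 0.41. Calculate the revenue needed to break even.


Formula: BER = Fixed Costs / Contribution Margin Ratio
BER = $45473 / 0.41
BER = $110909.76 (to the nearest cent)

$110909.76


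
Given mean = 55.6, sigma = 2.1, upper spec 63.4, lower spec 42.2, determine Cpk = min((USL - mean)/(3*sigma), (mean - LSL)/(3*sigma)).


Cpu = (63.4 - 55.6) / (3 * 2.1) = 1.24
Cpl = (55.6 - 42.2) / (3 * 2.1) = 2.13
Cpk = min(1.24, 2.13) = 1.24

1.24


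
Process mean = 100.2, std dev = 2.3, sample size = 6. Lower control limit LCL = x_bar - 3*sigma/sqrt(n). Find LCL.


LCL = 100.2 - 3 * 2.3 / sqrt(6)

97.38


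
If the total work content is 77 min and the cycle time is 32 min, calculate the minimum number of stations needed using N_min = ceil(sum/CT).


Formula: N_min = ceil(Sum of Task Times / Cycle Time)
N_min = ceil(77 min / 32 min) = ceil(2.4062)
N_min = 3 stations

3


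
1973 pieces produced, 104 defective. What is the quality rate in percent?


Formula: Quality Rate = Good Pieces / Total Pieces * 100
Good pieces = 1973 - 104 = 1869
QR = 1869 / 1973 * 100 = 94.7%

94.7%


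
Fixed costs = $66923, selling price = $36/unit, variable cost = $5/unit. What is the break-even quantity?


Formula: BEQ = Fixed Costs / (Price - Variable Cost)
Contribution margin = $36 - $5 = $31/unit
BEQ = ceil($66923 / $31/unit) = ceil(2158.81) = 2159 units

2159 units


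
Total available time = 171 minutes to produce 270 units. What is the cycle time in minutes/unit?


Formula: CT = Available Time / Number of Units
CT = 171 min / 270 units
CT = 0.63 min/unit

0.63 min/unit


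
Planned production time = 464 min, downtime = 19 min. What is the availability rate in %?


Formula: Availability = (Planned Time - Downtime) / Planned Time * 100
Uptime = 464 - 19 = 445 min
Availability = 445 / 464 * 100 = 95.9%

95.9%


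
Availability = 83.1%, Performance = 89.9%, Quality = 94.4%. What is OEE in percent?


Formula: OEE = Availability * Performance * Quality / 10000
A * P = 83.1% * 89.9% / 100 = 74.71%
OEE = 74.71% * 94.4% / 100 = 70.5%

70.5%


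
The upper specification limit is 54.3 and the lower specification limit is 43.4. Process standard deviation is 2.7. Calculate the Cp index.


Cp = (54.3 - 43.4) / (6 * 2.7)

0.67


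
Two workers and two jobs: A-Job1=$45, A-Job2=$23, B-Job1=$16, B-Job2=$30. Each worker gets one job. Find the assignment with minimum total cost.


Option 1: A->1 + B->2 = $45 + $30 = $75
Option 2: A->2 + B->1 = $23 + $16 = $39
Min cost = min($75, $39) = $39

$39


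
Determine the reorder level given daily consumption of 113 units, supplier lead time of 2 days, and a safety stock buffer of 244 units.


Formula: ROP = (Daily Demand * Lead Time) + Safety Stock
Demand during lead time = 113 * 2 = 226 units
ROP = 226 + 244 = 470 units

470 units


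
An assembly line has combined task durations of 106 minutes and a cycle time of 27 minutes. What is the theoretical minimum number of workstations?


Formula: N_min = ceil(Sum of Task Times / Cycle Time)
N_min = ceil(106 min / 27 min) = ceil(3.9259)
N_min = 4 stations

4


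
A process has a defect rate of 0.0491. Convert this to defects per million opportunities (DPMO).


DPMO = defect_rate * 1000000 = 0.0491 * 1000000

49100


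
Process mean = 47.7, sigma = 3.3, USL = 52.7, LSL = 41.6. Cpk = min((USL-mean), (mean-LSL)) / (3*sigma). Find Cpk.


Cpu = (52.7 - 47.7) / (3 * 3.3) = 0.51
Cpl = (47.7 - 41.6) / (3 * 3.3) = 0.62
Cpk = min(0.51, 0.62) = 0.51

0.51


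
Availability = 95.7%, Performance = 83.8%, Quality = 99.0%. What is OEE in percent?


Formula: OEE = Availability * Performance * Quality / 10000
A * P = 95.7% * 83.8% / 100 = 80.2%
OEE = 80.2% * 99.0% / 100 = 79.4%

79.4%


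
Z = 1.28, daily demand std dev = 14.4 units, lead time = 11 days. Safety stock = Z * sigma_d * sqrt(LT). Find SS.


Formula: SS = z * sigma_d * sqrt(LT)
sqrt(LT) = sqrt(11) = 3.3166
SS = 1.28 * 14.4 * 3.3166
SS = 61.1 units

61.1 units


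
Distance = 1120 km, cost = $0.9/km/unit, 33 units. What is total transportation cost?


TC = dist * cost * units = 1120 * 0.9 * 33 = $33264.00

$33264.00


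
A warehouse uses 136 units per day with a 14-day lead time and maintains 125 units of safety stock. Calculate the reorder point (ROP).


Formula: ROP = (Daily Demand * Lead Time) + Safety Stock
Demand during lead time = 136 * 14 = 1904 units
ROP = 1904 + 125 = 2029 units

2029 units


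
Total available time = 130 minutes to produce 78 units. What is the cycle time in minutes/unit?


Formula: CT = Available Time / Number of Units
CT = 130 min / 78 units
CT = 1.67 min/unit

1.67 min/unit


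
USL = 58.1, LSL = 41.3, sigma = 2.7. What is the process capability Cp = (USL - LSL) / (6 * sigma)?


Cp = (58.1 - 41.3) / (6 * 2.7)

1.04


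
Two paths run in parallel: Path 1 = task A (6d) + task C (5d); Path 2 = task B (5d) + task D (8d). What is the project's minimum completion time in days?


Path 1 = 6 + 5 = 11 days
Path 2 = 5 + 8 = 13 days
Duration = max(11, 13) = 13 days

13 days


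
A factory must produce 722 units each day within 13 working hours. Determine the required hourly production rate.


Formula: Production Rate = Daily Demand / Available Hours
Rate = 722 units/day / 13 hours/day
Rate = 55.5 units/hour

55.5 units/hour


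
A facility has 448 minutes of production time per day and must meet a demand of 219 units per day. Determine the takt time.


Formula: Takt Time = Available Production Time / Customer Demand
Takt = 448 min/day / 219 units/day
Takt = 2.05 min/unit

2.05 min/unit


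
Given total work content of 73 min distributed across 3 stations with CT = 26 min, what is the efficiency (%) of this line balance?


Formula: Efficiency = Sum of Task Times / (N_stations * CT) * 100
Total station capacity = 3 stations * 26 min = 78 min
Efficiency = 73 / 78 * 100 = 93.6%

93.6%


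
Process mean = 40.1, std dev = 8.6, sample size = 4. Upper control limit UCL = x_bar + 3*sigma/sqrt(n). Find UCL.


UCL = 40.1 + 3 * 8.6 / sqrt(4)

53.0


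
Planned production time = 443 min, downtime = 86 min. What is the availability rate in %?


Formula: Availability = (Planned Time - Downtime) / Planned Time * 100
Uptime = 443 - 86 = 357 min
Availability = 357 / 443 * 100 = 80.6%

80.6%


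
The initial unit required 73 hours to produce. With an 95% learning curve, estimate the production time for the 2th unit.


Formula: T_n = T_1 * (learning_rate)^(log2(n)) where learning_rate = rate/100
Doublings = log2(2) = 1
T_n = 73 * 0.95^1
T_n = 73 * 0.95 = 69.4 hours

69.4 hours


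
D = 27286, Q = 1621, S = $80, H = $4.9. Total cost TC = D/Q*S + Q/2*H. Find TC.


TC = 27286/1621 * 80 + 1621/2 * 4.9

$5318.08


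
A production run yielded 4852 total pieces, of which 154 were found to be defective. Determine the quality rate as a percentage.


Formula: Quality Rate = Good Pieces / Total Pieces * 100
Good pieces = 4852 - 154 = 4698
QR = 4698 / 4852 * 100 = 96.8%

96.8%


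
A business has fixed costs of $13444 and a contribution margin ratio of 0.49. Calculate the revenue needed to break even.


Formula: BER = Fixed Costs / Contribution Margin Ratio
BER = $13444 / 0.49
BER = $27436.73 (to the nearest cent)

$27436.73


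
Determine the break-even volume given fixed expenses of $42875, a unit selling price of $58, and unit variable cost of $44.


Formula: BEQ = Fixed Costs / (Price - Variable Cost)
Contribution margin = $58 - $44 = $14/unit
BEQ = ceil($42875 / $14/unit) = ceil(3062.5) = 3063 units

3063 units


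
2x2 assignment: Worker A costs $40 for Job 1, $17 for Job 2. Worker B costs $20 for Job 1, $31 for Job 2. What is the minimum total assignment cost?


Option 1: A->1 + B->2 = $40 + $31 = $71
Option 2: A->2 + B->1 = $17 + $20 = $37
Min cost = min($71, $37) = $37

$37


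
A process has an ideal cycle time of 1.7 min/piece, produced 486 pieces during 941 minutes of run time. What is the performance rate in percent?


Formula: Performance = (Ideal CT * Total Count) / Run Time * 100
Ideal output time = 1.7 * 486 = 826.2 min
Performance = 826.2 / 941 * 100 = 87.8%

87.8%


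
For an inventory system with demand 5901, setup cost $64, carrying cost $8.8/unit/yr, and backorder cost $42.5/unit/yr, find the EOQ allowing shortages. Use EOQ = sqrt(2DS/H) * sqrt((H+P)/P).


Formula: EOQ* = sqrt(2DS/H) * sqrt((H+P)/P)
Base EOQ = sqrt(2*5901*64/8.8) = 292.97 units
Correction = sqrt((8.8+42.5)/42.5) = 1.09866
EOQ* = 292.97 * 1.09866 = 321.9 units

321.9 units


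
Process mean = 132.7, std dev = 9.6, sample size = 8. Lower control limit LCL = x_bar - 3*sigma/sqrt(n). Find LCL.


LCL = 132.7 - 3 * 9.6 / sqrt(8)

122.52


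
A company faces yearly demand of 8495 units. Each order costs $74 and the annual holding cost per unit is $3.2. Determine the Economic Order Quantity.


Formula: EOQ = sqrt(2 * D * S / H)
Numerator: 2 * 8495 * 74 = 1257260
2DS/H = 1257260 / 3.2 = 392893.8
EOQ = sqrt(392893.8) = 626.8 units

626.8 units


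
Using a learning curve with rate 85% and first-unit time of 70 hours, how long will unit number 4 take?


Formula: T_n = T_1 * (learning_rate)^(log2(n)) where learning_rate = rate/100
Doublings = log2(4) = 2
T_n = 70 * 0.85^2
T_n = 70 * 0.7225 = 50.6 hours

50.6 hours


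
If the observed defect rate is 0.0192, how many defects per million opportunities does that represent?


DPMO = defect_rate * 1000000 = 0.0192 * 1000000

19200


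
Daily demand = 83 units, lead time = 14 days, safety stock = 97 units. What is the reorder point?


Formula: ROP = (Daily Demand * Lead Time) + Safety Stock
Demand during lead time = 83 * 14 = 1162 units
ROP = 1162 + 97 = 1259 units

1259 units


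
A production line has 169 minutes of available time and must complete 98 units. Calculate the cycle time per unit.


Formula: CT = Available Time / Number of Units
CT = 169 min / 98 units
CT = 1.72 min/unit

1.72 min/unit


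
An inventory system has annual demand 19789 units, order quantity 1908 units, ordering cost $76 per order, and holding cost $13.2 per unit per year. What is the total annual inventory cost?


TC = 19789/1908 * 76 + 1908/2 * 13.2

$13381.04


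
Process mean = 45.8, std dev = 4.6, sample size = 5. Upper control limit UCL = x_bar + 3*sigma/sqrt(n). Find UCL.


UCL = 45.8 + 3 * 4.6 / sqrt(5)

51.97


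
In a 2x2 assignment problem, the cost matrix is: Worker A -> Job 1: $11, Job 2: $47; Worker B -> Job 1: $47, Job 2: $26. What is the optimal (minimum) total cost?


Option 1: A->1 + B->2 = $11 + $26 = $37
Option 2: A->2 + B->1 = $47 + $47 = $94
Min cost = min($37, $94) = $37

$37


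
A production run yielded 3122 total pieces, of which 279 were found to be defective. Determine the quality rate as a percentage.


Formula: Quality Rate = Good Pieces / Total Pieces * 100
Good pieces = 3122 - 279 = 2843
QR = 2843 / 3122 * 100 = 91.1%

91.1%


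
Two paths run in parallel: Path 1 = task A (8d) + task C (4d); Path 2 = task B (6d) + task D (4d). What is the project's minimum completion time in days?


Path 1 = 8 + 4 = 12 days
Path 2 = 6 + 4 = 10 days
Duration = max(12, 10) = 12 days

12 days


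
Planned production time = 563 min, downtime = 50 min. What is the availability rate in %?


Formula: Availability = (Planned Time - Downtime) / Planned Time * 100
Uptime = 563 - 50 = 513 min
Availability = 513 / 563 * 100 = 91.1%

91.1%


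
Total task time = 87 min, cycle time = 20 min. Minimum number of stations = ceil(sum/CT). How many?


Formula: N_min = ceil(Sum of Task Times / Cycle Time)
N_min = ceil(87 min / 20 min) = ceil(4.35)
N_min = 5 stations

5


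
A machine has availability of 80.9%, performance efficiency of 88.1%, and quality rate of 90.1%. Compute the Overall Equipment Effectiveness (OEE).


Formula: OEE = Availability * Performance * Quality / 10000
A * P = 80.9% * 88.1% / 100 = 71.27%
OEE = 71.27% * 90.1% / 100 = 64.2%

64.2%


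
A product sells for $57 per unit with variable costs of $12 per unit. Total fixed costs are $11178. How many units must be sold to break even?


Formula: BEQ = Fixed Costs / (Price - Variable Cost)
Contribution margin = $57 - $12 = $45/unit
BEQ = ceil($11178 / $45/unit) = ceil(248.4) = 249 units

249 units


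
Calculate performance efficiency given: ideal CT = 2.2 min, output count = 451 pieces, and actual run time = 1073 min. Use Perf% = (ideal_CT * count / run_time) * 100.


Formula: Performance = (Ideal CT * Total Count) / Run Time * 100
Ideal output time = 2.2 * 451 = 992.2 min
Performance = 992.2 / 1073 * 100 = 92.5%

92.5%


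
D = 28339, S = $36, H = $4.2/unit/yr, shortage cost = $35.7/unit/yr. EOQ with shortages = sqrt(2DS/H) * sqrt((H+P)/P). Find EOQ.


Formula: EOQ* = sqrt(2DS/H) * sqrt((H+P)/P)
Base EOQ = sqrt(2*28339*36/4.2) = 697.0 units
Correction = sqrt((4.2+35.7)/35.7) = 1.05719
EOQ* = 697.0 * 1.05719 = 736.9 units

736.9 units


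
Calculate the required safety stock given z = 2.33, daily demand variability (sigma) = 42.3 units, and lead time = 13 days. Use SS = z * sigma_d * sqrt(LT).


Formula: SS = z * sigma_d * sqrt(LT)
sqrt(LT) = sqrt(13) = 3.6056
SS = 2.33 * 42.3 * 3.6056
SS = 355.4 units

355.4 units


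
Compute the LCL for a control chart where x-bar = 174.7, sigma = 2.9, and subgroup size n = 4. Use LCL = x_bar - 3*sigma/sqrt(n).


LCL = 174.7 - 3 * 2.9 / sqrt(4)

170.35


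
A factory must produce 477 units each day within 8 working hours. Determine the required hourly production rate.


Formula: Production Rate = Daily Demand / Available Hours
Rate = 477 units/day / 8 hours/day
Rate = 59.6 units/hour

59.6 units/hour


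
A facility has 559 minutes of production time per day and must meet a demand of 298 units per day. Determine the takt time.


Formula: Takt Time = Available Production Time / Customer Demand
Takt = 559 min/day / 298 units/day
Takt = 1.88 min/unit

1.88 min/unit


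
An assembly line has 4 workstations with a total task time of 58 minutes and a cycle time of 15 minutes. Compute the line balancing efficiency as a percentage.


Formula: Efficiency = Sum of Task Times / (N_stations * CT) * 100
Total station capacity = 4 stations * 15 min = 60 min
Efficiency = 58 / 60 * 100 = 96.7%

96.7%


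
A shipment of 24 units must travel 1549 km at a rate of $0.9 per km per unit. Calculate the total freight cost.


TC = dist * cost * units = 1549 * 0.9 * 24 = $33458.40

$33458.40


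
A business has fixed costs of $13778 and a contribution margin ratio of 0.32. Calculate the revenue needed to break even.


Formula: BER = Fixed Costs / Contribution Margin Ratio
BER = $13778 / 0.32
BER = $43056.25 (to the nearest cent)

$43056.25


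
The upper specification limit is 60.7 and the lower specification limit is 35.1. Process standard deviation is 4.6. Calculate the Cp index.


Cp = (60.7 - 35.1) / (6 * 4.6)

0.93


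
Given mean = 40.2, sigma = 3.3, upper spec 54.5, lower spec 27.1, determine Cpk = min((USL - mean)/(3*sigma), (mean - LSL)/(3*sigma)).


Cpu = (54.5 - 40.2) / (3 * 3.3) = 1.44
Cpl = (40.2 - 27.1) / (3 * 3.3) = 1.32
Cpk = min(1.44, 1.32) = 1.32

1.32


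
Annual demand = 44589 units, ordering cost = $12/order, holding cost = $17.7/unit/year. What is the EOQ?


Formula: EOQ = sqrt(2 * D * S / H)
Numerator: 2 * 44589 * 12 = 1070136
2DS/H = 1070136 / 17.7 = 60459.7
EOQ = sqrt(60459.7) = 245.9 units

245.9 units


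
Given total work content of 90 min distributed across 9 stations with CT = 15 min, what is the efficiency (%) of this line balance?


Formula: Efficiency = Sum of Task Times / (N_stations * CT) * 100
Total station capacity = 9 stations * 15 min = 135 min
Efficiency = 90 / 135 * 100 = 66.7%

66.7%


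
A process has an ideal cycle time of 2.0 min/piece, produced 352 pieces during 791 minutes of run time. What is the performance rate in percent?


Formula: Performance = (Ideal CT * Total Count) / Run Time * 100
Ideal output time = 2.0 * 352 = 704.0 min
Performance = 704.0 / 791 * 100 = 89.0%

89.0%


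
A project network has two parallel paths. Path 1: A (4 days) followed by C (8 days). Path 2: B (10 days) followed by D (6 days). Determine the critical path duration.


Path 1 = 4 + 8 = 12 days
Path 2 = 10 + 6 = 16 days
Duration = max(12, 16) = 16 days

16 days


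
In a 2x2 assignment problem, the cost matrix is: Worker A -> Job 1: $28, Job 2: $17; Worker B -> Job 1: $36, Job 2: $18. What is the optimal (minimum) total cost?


Option 1: A->1 + B->2 = $28 + $18 = $46
Option 2: A->2 + B->1 = $17 + $36 = $53
Min cost = min($46, $53) = $46

$46


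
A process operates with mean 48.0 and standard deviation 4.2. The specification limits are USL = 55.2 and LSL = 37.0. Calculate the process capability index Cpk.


Cpu = (55.2 - 48.0) / (3 * 4.2) = 0.57
Cpl = (48.0 - 37.0) / (3 * 4.2) = 0.87
Cpk = min(0.57, 0.87) = 0.57

0.57


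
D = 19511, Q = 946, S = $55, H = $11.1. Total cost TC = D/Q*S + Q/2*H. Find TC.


TC = 19511/946 * 55 + 946/2 * 11.1

$6384.66


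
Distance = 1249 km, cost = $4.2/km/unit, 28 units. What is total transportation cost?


TC = dist * cost * units = 1249 * 4.2 * 28 = $146882.40

$146882.40


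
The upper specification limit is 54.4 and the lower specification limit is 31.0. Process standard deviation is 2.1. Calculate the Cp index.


Cp = (54.4 - 31.0) / (6 * 2.1)

1.86


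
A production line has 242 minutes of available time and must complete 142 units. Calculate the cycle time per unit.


Formula: CT = Available Time / Number of Units
CT = 242 min / 142 units
CT = 1.7 min/unit

1.7 min/unit


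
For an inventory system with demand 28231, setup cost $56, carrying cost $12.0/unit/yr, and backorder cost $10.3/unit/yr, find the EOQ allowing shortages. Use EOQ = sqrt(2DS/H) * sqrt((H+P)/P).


Formula: EOQ* = sqrt(2DS/H) * sqrt((H+P)/P)
Base EOQ = sqrt(2*28231*56/12.0) = 513.31 units
Correction = sqrt((12.0+10.3)/10.3) = 1.47141
EOQ* = 513.31 * 1.47141 = 755.3 units

755.3 units


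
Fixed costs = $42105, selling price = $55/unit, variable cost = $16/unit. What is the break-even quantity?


Formula: BEQ = Fixed Costs / (Price - Variable Cost)
Contribution margin = $55 - $16 = $39/unit
BEQ = ceil($42105 / $39/unit) = ceil(1079.62) = 1080 units

1080 units


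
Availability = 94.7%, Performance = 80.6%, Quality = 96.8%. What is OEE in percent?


Formula: OEE = Availability * Performance * Quality / 10000
A * P = 94.7% * 80.6% / 100 = 76.33%
OEE = 76.33% * 96.8% / 100 = 73.9%

73.9%


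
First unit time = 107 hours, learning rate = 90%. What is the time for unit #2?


Formula: T_n = T_1 * (learning_rate)^(log2(n)) where learning_rate = rate/100
Doublings = log2(2) = 1
T_n = 107 * 0.9^1
T_n = 107 * 0.9 = 96.3 hours

96.3 hours
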